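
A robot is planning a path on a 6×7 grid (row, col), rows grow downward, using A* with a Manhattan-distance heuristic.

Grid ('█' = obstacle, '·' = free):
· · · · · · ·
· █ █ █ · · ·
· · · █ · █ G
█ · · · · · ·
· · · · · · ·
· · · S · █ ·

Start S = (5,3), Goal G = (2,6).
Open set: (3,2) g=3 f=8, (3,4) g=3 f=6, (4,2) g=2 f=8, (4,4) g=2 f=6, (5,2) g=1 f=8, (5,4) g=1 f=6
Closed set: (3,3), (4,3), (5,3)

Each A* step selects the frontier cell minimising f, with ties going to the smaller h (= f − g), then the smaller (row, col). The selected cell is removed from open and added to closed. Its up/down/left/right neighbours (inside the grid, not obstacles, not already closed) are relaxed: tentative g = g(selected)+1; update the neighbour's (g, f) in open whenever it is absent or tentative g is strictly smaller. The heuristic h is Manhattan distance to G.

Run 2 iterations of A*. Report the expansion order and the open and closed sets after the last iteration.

order=[(3,4) → (2,4)]; open=[(1,4) g=5 f=8, (3,2) g=3 f=8, (3,5) g=4 f=6, (4,2) g=2 f=8, (4,4) g=2 f=6, (5,2) g=1 f=8, (5,4) g=1 f=6]; closed=[(2,4), (3,3), (3,4), (4,3), (5,3)]

step 1: expand (3,4) (f=6, h=3) → closed; open now [(2,4) g=4 f=6, (3,2) g=3 f=8, (3,5) g=4 f=6, (4,2) g=2 f=8, (4,4) g=2 f=6, (5,2) g=1 f=8, (5,4) g=1 f=6]
step 2: expand (2,4) (f=6, h=2) → closed; open now [(1,4) g=5 f=8, (3,2) g=3 f=8, (3,5) g=4 f=6, (4,2) g=2 f=8, (4,4) g=2 f=6, (5,2) g=1 f=8, (5,4) g=1 f=6]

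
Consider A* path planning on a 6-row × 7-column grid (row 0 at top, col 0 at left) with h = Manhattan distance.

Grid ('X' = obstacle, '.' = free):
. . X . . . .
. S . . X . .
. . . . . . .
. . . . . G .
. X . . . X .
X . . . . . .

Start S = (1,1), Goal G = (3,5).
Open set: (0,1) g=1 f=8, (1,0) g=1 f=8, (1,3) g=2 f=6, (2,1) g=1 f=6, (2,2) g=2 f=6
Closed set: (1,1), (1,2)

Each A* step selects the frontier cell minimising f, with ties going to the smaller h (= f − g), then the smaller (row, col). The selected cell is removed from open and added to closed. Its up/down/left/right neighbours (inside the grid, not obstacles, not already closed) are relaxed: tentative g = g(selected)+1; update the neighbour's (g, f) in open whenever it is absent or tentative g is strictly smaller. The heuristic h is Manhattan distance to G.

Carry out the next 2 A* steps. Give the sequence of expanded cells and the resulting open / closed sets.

step 1: expand (1,3) (f=6, h=4) → closed; open now [(0,1) g=1 f=8, (0,3) g=3 f=8, (1,0) g=1 f=8, (2,1) g=1 f=6, (2,2) g=2 f=6, (2,3) g=3 f=6]
step 2: expand (2,3) (f=6, h=3) → closed; open now [(0,1) g=1 f=8, (0,3) g=3 f=8, (1,0) g=1 f=8, (2,1) g=1 f=6, (2,2) g=2 f=6, (2,4) g=4 f=6, (3,3) g=4 f=6]

order=[(1,3) → (2,3)]; open=[(0,1) g=1 f=8, (0,3) g=3 f=8, (1,0) g=1 f=8, (2,1) g=1 f=6, (2,2) g=2 f=6, (2,4) g=4 f=6, (3,3) g=4 f=6]; closed=[(1,1), (1,2), (1,3), (2,3)]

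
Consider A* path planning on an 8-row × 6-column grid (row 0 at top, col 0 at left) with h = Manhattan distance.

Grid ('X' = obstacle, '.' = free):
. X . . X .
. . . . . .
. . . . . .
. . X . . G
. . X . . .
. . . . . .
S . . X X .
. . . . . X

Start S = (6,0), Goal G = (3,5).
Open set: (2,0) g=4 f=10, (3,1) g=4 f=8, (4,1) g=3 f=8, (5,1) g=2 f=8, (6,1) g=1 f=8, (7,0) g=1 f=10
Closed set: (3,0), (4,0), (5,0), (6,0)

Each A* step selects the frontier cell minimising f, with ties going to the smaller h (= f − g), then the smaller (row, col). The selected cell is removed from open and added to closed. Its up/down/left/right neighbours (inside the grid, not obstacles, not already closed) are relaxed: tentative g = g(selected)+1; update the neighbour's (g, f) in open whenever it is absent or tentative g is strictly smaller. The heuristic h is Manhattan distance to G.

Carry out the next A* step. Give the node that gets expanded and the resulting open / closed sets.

expanded=(3,1); open=[(2,0) g=4 f=10, (2,1) g=5 f=10, (4,1) g=3 f=8, (5,1) g=2 f=8, (6,1) g=1 f=8, (7,0) g=1 f=10]; closed=[(3,0), (3,1), (4,0), (5,0), (6,0)]

step 1: expand (3,1) (f=8, h=4) → closed; open now [(2,0) g=4 f=10, (2,1) g=5 f=10, (4,1) g=3 f=8, (5,1) g=2 f=8, (6,1) g=1 f=8, (7,0) g=1 f=10]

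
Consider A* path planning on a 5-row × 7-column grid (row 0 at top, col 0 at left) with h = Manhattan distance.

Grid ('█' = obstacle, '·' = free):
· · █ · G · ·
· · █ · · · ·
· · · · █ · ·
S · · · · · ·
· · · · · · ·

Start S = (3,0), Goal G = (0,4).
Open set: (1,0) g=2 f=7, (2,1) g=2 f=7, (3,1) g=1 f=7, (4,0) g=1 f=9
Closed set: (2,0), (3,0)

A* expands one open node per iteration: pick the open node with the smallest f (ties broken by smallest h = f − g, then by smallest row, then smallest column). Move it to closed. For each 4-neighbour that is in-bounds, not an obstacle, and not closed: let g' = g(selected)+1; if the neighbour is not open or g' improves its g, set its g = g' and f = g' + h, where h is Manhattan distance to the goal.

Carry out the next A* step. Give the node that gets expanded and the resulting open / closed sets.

step 1: expand (1,0) (f=7, h=5) → closed; open now [(0,0) g=3 f=7, (1,1) g=3 f=7, (2,1) g=2 f=7, (3,1) g=1 f=7, (4,0) g=1 f=9]

expanded=(1,0); open=[(0,0) g=3 f=7, (1,1) g=3 f=7, (2,1) g=2 f=7, (3,1) g=1 f=7, (4,0) g=1 f=9]; closed=[(1,0), (2,0), (3,0)]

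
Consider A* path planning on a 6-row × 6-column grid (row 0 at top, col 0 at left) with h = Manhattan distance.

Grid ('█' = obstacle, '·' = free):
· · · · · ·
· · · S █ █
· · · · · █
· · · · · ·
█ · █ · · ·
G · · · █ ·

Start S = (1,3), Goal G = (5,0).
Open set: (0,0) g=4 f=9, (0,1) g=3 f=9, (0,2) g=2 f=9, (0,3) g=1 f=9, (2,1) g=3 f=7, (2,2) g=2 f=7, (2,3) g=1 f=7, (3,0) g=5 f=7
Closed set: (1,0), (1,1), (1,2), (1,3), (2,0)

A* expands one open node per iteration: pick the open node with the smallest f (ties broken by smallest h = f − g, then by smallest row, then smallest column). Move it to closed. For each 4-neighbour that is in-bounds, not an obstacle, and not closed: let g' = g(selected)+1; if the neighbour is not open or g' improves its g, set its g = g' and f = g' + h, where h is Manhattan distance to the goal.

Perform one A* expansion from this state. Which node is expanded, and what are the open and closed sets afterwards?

step 1: expand (3,0) (f=7, h=2) → closed; open now [(0,0) g=4 f=9, (0,1) g=3 f=9, (0,2) g=2 f=9, (0,3) g=1 f=9, (2,1) g=3 f=7, (2,2) g=2 f=7, (2,3) g=1 f=7, (3,1) g=6 f=9]

expanded=(3,0); open=[(0,0) g=4 f=9, (0,1) g=3 f=9, (0,2) g=2 f=9, (0,3) g=1 f=9, (2,1) g=3 f=7, (2,2) g=2 f=7, (2,3) g=1 f=7, (3,1) g=6 f=9]; closed=[(1,0), (1,1), (1,2), (1,3), (2,0), (3,0)]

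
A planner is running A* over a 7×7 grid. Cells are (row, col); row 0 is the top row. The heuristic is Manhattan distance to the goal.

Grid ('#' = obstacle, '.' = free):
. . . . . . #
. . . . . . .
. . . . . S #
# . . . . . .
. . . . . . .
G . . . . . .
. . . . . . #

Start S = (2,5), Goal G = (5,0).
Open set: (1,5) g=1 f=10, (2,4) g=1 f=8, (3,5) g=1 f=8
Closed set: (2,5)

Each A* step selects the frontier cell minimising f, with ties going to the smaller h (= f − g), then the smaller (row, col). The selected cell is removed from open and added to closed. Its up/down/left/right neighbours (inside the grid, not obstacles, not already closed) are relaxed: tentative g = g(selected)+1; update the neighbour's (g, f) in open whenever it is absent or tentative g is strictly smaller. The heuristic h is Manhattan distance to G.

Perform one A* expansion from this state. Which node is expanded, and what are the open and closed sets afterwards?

expanded=(2,4); open=[(1,4) g=2 f=10, (1,5) g=1 f=10, (2,3) g=2 f=8, (3,4) g=2 f=8, (3,5) g=1 f=8]; closed=[(2,4), (2,5)]

step 1: expand (2,4) (f=8, h=7) → closed; open now [(1,4) g=2 f=10, (1,5) g=1 f=10, (2,3) g=2 f=8, (3,4) g=2 f=8, (3,5) g=1 f=8]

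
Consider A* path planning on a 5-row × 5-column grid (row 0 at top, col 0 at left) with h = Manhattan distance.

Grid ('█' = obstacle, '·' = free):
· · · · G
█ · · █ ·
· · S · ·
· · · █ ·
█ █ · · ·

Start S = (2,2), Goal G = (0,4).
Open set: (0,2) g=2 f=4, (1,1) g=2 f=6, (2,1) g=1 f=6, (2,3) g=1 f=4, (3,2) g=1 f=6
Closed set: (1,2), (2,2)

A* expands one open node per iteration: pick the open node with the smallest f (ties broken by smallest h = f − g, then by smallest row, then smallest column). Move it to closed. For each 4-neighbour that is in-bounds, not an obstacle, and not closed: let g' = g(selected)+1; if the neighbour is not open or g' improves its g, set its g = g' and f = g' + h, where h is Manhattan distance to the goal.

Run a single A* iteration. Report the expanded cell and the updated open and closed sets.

expanded=(0,2); open=[(0,1) g=3 f=6, (0,3) g=3 f=4, (1,1) g=2 f=6, (2,1) g=1 f=6, (2,3) g=1 f=4, (3,2) g=1 f=6]; closed=[(0,2), (1,2), (2,2)]

step 1: expand (0,2) (f=4, h=2) → closed; open now [(0,1) g=3 f=6, (0,3) g=3 f=4, (1,1) g=2 f=6, (2,1) g=1 f=6, (2,3) g=1 f=4, (3,2) g=1 f=6]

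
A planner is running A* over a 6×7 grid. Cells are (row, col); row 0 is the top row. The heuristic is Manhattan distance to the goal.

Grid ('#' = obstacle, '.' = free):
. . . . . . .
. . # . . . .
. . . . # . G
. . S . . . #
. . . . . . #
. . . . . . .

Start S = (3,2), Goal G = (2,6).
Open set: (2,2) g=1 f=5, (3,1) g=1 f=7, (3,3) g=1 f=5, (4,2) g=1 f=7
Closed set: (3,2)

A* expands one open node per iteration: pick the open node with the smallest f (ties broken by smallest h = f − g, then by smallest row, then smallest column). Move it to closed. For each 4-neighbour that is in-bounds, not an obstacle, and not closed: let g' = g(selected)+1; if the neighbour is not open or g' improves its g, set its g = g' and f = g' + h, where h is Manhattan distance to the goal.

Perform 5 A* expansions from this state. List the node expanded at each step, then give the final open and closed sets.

step 1: expand (2,2) (f=5, h=4) → closed; open now [(2,1) g=2 f=7, (2,3) g=2 f=5, (3,1) g=1 f=7, (3,3) g=1 f=5, (4,2) g=1 f=7]
step 2: expand (2,3) (f=5, h=3) → closed; open now [(1,3) g=3 f=7, (2,1) g=2 f=7, (3,1) g=1 f=7, (3,3) g=1 f=5, (4,2) g=1 f=7]
step 3: expand (3,3) (f=5, h=4) → closed; open now [(1,3) g=3 f=7, (2,1) g=2 f=7, (3,1) g=1 f=7, (3,4) g=2 f=5, (4,2) g=1 f=7, (4,3) g=2 f=7]
step 4: expand (3,4) (f=5, h=3) → closed; open now [(1,3) g=3 f=7, (2,1) g=2 f=7, (3,1) g=1 f=7, (3,5) g=3 f=5, (4,2) g=1 f=7, (4,3) g=2 f=7, (4,4) g=3 f=7]
step 5: expand (3,5) (f=5, h=2) → closed; open now [(1,3) g=3 f=7, (2,1) g=2 f=7, (2,5) g=4 f=5, (3,1) g=1 f=7, (4,2) g=1 f=7, (4,3) g=2 f=7, (4,4) g=3 f=7, (4,5) g=4 f=7]

order=[(2,2) → (2,3) → (3,3) → (3,4) → (3,5)]; open=[(1,3) g=3 f=7, (2,1) g=2 f=7, (2,5) g=4 f=5, (3,1) g=1 f=7, (4,2) g=1 f=7, (4,3) g=2 f=7, (4,4) g=3 f=7, (4,5) g=4 f=7]; closed=[(2,2), (2,3), (3,2), (3,3), (3,4), (3,5)]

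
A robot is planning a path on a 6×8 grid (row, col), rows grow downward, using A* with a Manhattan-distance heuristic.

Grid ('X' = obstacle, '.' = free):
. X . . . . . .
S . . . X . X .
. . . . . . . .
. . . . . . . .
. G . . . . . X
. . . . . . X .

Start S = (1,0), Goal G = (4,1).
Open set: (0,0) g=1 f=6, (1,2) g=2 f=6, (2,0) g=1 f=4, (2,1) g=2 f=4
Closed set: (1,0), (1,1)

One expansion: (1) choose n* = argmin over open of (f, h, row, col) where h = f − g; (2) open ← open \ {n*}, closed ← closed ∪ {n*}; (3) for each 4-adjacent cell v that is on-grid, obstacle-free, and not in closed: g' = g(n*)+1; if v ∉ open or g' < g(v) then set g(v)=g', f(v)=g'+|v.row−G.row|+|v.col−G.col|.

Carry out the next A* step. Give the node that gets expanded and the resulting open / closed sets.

expanded=(2,1); open=[(0,0) g=1 f=6, (1,2) g=2 f=6, (2,0) g=1 f=4, (2,2) g=3 f=6, (3,1) g=3 f=4]; closed=[(1,0), (1,1), (2,1)]

step 1: expand (2,1) (f=4, h=2) → closed; open now [(0,0) g=1 f=6, (1,2) g=2 f=6, (2,0) g=1 f=4, (2,2) g=3 f=6, (3,1) g=3 f=4]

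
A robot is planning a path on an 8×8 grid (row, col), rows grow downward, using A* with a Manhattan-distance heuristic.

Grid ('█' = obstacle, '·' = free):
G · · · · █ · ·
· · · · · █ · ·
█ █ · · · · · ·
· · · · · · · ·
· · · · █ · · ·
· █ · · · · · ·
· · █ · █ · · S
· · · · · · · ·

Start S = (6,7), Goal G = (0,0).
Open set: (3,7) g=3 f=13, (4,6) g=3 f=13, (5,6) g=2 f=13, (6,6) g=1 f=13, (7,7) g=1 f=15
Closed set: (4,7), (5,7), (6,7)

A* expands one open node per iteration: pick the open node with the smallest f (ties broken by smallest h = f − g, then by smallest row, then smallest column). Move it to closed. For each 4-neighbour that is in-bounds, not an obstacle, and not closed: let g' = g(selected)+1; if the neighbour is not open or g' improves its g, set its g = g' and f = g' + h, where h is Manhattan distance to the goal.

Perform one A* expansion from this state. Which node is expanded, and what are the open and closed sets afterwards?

expanded=(3,7); open=[(2,7) g=4 f=13, (3,6) g=4 f=13, (4,6) g=3 f=13, (5,6) g=2 f=13, (6,6) g=1 f=13, (7,7) g=1 f=15]; closed=[(3,7), (4,7), (5,7), (6,7)]

step 1: expand (3,7) (f=13, h=10) → closed; open now [(2,7) g=4 f=13, (3,6) g=4 f=13, (4,6) g=3 f=13, (5,6) g=2 f=13, (6,6) g=1 f=13, (7,7) g=1 f=15]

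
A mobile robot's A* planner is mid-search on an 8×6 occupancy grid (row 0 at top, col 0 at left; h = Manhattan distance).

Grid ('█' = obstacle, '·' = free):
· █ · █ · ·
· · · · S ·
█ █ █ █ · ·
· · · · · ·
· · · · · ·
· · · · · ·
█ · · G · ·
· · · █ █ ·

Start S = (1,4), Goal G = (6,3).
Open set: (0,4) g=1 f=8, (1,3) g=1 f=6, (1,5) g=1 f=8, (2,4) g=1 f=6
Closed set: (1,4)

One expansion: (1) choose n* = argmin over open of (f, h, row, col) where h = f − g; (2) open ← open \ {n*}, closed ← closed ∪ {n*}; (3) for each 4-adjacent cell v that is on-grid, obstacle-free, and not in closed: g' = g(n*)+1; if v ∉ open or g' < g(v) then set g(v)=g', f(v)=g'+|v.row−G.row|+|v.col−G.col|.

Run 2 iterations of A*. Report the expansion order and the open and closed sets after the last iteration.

order=[(1,3) → (2,4)]; open=[(0,4) g=1 f=8, (1,2) g=2 f=8, (1,5) g=1 f=8, (2,5) g=2 f=8, (3,4) g=2 f=6]; closed=[(1,3), (1,4), (2,4)]

step 1: expand (1,3) (f=6, h=5) → closed; open now [(0,4) g=1 f=8, (1,2) g=2 f=8, (1,5) g=1 f=8, (2,4) g=1 f=6]
step 2: expand (2,4) (f=6, h=5) → closed; open now [(0,4) g=1 f=8, (1,2) g=2 f=8, (1,5) g=1 f=8, (2,5) g=2 f=8, (3,4) g=2 f=6]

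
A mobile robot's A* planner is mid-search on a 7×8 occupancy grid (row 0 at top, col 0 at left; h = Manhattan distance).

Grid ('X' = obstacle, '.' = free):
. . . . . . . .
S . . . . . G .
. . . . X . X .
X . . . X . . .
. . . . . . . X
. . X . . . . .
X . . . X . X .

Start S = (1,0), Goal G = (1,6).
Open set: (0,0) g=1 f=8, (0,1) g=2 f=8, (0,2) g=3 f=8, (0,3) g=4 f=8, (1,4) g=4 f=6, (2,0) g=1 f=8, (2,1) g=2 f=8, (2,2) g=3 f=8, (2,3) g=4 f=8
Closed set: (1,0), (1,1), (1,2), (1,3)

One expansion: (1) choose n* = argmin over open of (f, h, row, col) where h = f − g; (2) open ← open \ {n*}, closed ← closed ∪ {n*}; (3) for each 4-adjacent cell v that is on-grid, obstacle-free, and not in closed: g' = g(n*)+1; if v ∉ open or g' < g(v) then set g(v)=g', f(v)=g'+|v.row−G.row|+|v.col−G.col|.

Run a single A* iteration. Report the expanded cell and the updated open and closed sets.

step 1: expand (1,4) (f=6, h=2) → closed; open now [(0,0) g=1 f=8, (0,1) g=2 f=8, (0,2) g=3 f=8, (0,3) g=4 f=8, (0,4) g=5 f=8, (1,5) g=5 f=6, (2,0) g=1 f=8, (2,1) g=2 f=8, (2,2) g=3 f=8, (2,3) g=4 f=8]

expanded=(1,4); open=[(0,0) g=1 f=8, (0,1) g=2 f=8, (0,2) g=3 f=8, (0,3) g=4 f=8, (0,4) g=5 f=8, (1,5) g=5 f=6, (2,0) g=1 f=8, (2,1) g=2 f=8, (2,2) g=3 f=8, (2,3) g=4 f=8]; closed=[(1,0), (1,1), (1,2), (1,3), (1,4)]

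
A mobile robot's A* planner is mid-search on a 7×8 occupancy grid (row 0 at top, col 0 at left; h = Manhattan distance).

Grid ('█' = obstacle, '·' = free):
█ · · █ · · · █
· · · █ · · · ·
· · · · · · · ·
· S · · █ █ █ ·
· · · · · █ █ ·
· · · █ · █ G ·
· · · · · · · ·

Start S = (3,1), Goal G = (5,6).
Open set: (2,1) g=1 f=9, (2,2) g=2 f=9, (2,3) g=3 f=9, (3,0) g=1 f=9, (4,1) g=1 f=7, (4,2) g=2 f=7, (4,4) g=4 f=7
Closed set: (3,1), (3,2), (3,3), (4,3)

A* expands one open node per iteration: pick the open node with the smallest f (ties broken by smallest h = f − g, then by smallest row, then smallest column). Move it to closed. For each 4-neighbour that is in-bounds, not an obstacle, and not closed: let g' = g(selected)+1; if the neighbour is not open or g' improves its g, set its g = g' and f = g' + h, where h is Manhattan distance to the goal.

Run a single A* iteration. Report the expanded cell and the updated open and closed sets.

step 1: expand (4,4) (f=7, h=3) → closed; open now [(2,1) g=1 f=9, (2,2) g=2 f=9, (2,3) g=3 f=9, (3,0) g=1 f=9, (4,1) g=1 f=7, (4,2) g=2 f=7, (5,4) g=5 f=7]

expanded=(4,4); open=[(2,1) g=1 f=9, (2,2) g=2 f=9, (2,3) g=3 f=9, (3,0) g=1 f=9, (4,1) g=1 f=7, (4,2) g=2 f=7, (5,4) g=5 f=7]; closed=[(3,1), (3,2), (3,3), (4,3), (4,4)]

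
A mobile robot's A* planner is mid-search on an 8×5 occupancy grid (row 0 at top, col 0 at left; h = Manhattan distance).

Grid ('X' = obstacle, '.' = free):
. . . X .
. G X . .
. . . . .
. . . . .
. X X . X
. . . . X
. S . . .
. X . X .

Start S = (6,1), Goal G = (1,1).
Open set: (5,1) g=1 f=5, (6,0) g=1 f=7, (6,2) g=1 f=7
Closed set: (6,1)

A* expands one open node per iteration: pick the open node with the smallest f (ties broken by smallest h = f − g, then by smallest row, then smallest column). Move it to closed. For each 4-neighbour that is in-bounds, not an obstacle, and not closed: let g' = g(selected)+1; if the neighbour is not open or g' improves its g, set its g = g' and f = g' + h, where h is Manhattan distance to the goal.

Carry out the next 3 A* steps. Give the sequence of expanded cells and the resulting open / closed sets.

step 1: expand (5,1) (f=5, h=4) → closed; open now [(5,0) g=2 f=7, (5,2) g=2 f=7, (6,0) g=1 f=7, (6,2) g=1 f=7]
step 2: expand (5,0) (f=7, h=5) → closed; open now [(4,0) g=3 f=7, (5,2) g=2 f=7, (6,0) g=1 f=7, (6,2) g=1 f=7]
step 3: expand (4,0) (f=7, h=4) → closed; open now [(3,0) g=4 f=7, (5,2) g=2 f=7, (6,0) g=1 f=7, (6,2) g=1 f=7]

order=[(5,1) → (5,0) → (4,0)]; open=[(3,0) g=4 f=7, (5,2) g=2 f=7, (6,0) g=1 f=7, (6,2) g=1 f=7]; closed=[(4,0), (5,0), (5,1), (6,1)]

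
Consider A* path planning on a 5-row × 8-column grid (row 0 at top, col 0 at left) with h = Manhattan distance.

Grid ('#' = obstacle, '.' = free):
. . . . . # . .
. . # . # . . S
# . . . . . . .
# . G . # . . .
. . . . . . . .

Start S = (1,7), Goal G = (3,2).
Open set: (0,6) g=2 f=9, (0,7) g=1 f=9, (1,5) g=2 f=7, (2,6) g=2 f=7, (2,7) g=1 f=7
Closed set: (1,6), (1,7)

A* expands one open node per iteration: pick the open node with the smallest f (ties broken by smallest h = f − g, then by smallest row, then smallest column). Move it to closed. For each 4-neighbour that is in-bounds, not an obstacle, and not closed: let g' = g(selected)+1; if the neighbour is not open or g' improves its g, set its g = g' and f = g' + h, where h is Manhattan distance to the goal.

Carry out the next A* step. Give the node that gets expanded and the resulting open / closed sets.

expanded=(1,5); open=[(0,6) g=2 f=9, (0,7) g=1 f=9, (2,5) g=3 f=7, (2,6) g=2 f=7, (2,7) g=1 f=7]; closed=[(1,5), (1,6), (1,7)]

step 1: expand (1,5) (f=7, h=5) → closed; open now [(0,6) g=2 f=9, (0,7) g=1 f=9, (2,5) g=3 f=7, (2,6) g=2 f=7, (2,7) g=1 f=7]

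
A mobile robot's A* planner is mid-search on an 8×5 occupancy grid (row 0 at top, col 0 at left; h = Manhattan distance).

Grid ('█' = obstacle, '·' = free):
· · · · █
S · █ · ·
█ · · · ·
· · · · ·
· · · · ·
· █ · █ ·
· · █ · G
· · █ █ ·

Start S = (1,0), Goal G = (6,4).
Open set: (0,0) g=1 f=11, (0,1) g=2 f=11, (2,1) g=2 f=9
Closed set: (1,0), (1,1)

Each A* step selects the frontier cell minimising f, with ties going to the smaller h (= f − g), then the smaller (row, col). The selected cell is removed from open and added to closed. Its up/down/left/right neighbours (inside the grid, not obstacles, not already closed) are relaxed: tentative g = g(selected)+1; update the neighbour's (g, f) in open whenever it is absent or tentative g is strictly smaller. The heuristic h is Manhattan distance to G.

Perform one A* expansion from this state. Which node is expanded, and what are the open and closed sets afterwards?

step 1: expand (2,1) (f=9, h=7) → closed; open now [(0,0) g=1 f=11, (0,1) g=2 f=11, (2,2) g=3 f=9, (3,1) g=3 f=9]

expanded=(2,1); open=[(0,0) g=1 f=11, (0,1) g=2 f=11, (2,2) g=3 f=9, (3,1) g=3 f=9]; closed=[(1,0), (1,1), (2,1)]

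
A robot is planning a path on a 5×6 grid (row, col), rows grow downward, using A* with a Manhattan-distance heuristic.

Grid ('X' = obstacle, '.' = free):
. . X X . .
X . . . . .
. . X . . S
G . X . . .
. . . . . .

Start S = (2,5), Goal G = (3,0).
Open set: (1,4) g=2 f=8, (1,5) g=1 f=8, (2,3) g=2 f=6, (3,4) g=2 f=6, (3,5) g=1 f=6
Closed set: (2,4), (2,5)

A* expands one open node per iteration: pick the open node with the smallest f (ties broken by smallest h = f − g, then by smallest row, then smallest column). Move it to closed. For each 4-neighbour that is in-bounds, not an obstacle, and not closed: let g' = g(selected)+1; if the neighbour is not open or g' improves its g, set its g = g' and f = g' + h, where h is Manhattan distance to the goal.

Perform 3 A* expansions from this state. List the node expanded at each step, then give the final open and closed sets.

step 1: expand (2,3) (f=6, h=4) → closed; open now [(1,3) g=3 f=8, (1,4) g=2 f=8, (1,5) g=1 f=8, (3,3) g=3 f=6, (3,4) g=2 f=6, (3,5) g=1 f=6]
step 2: expand (3,3) (f=6, h=3) → closed; open now [(1,3) g=3 f=8, (1,4) g=2 f=8, (1,5) g=1 f=8, (3,4) g=2 f=6, (3,5) g=1 f=6, (4,3) g=4 f=8]
step 3: expand (3,4) (f=6, h=4) → closed; open now [(1,3) g=3 f=8, (1,4) g=2 f=8, (1,5) g=1 f=8, (3,5) g=1 f=6, (4,3) g=4 f=8, (4,4) g=3 f=8]

order=[(2,3) → (3,3) → (3,4)]; open=[(1,3) g=3 f=8, (1,4) g=2 f=8, (1,5) g=1 f=8, (3,5) g=1 f=6, (4,3) g=4 f=8, (4,4) g=3 f=8]; closed=[(2,3), (2,4), (2,5), (3,3), (3,4)]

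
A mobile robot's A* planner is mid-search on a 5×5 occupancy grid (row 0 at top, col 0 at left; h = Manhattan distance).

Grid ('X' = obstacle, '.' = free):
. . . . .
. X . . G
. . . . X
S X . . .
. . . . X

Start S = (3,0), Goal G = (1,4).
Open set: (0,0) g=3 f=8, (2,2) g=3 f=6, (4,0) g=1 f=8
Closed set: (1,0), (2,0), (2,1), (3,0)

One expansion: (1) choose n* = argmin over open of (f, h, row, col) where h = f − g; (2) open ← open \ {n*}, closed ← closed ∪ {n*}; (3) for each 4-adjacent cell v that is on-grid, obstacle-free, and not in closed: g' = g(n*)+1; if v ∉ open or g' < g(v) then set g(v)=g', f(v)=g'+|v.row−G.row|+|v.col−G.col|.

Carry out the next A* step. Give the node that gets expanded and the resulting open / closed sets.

expanded=(2,2); open=[(0,0) g=3 f=8, (1,2) g=4 f=6, (2,3) g=4 f=6, (3,2) g=4 f=8, (4,0) g=1 f=8]; closed=[(1,0), (2,0), (2,1), (2,2), (3,0)]

step 1: expand (2,2) (f=6, h=3) → closed; open now [(0,0) g=3 f=8, (1,2) g=4 f=6, (2,3) g=4 f=6, (3,2) g=4 f=8, (4,0) g=1 f=8]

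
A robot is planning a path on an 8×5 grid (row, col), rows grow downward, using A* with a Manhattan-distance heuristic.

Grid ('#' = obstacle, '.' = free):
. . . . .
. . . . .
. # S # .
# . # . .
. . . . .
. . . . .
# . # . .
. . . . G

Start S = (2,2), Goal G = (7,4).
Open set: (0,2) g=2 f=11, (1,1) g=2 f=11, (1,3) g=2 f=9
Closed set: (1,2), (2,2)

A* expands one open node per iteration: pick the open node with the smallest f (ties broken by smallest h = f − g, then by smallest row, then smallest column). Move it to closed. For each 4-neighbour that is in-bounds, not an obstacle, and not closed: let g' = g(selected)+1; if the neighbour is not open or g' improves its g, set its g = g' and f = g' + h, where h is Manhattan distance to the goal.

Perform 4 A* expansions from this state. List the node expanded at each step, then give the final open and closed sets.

step 1: expand (1,3) (f=9, h=7) → closed; open now [(0,2) g=2 f=11, (0,3) g=3 f=11, (1,1) g=2 f=11, (1,4) g=3 f=9]
step 2: expand (1,4) (f=9, h=6) → closed; open now [(0,2) g=2 f=11, (0,3) g=3 f=11, (0,4) g=4 f=11, (1,1) g=2 f=11, (2,4) g=4 f=9]
step 3: expand (2,4) (f=9, h=5) → closed; open now [(0,2) g=2 f=11, (0,3) g=3 f=11, (0,4) g=4 f=11, (1,1) g=2 f=11, (3,4) g=5 f=9]
step 4: expand (3,4) (f=9, h=4) → closed; open now [(0,2) g=2 f=11, (0,3) g=3 f=11, (0,4) g=4 f=11, (1,1) g=2 f=11, (3,3) g=6 f=11, (4,4) g=6 f=9]

order=[(1,3) → (1,4) → (2,4) → (3,4)]; open=[(0,2) g=2 f=11, (0,3) g=3 f=11, (0,4) g=4 f=11, (1,1) g=2 f=11, (3,3) g=6 f=11, (4,4) g=6 f=9]; closed=[(1,2), (1,3), (1,4), (2,2), (2,4), (3,4)]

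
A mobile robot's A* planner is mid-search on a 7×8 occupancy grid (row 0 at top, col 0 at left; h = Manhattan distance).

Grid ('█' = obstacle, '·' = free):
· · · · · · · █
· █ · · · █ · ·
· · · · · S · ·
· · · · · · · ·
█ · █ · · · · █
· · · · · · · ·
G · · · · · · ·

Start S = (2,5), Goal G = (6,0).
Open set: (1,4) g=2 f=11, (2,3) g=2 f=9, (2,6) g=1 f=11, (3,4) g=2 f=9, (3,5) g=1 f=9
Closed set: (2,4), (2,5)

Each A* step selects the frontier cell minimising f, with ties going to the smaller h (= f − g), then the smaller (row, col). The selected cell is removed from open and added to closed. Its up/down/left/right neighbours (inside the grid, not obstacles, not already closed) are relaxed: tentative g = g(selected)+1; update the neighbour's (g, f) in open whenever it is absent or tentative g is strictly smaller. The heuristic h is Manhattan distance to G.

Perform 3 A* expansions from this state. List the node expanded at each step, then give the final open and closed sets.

step 1: expand (2,3) (f=9, h=7) → closed; open now [(1,3) g=3 f=11, (1,4) g=2 f=11, (2,2) g=3 f=9, (2,6) g=1 f=11, (3,3) g=3 f=9, (3,4) g=2 f=9, (3,5) g=1 f=9]
step 2: expand (2,2) (f=9, h=6) → closed; open now [(1,2) g=4 f=11, (1,3) g=3 f=11, (1,4) g=2 f=11, (2,1) g=4 f=9, (2,6) g=1 f=11, (3,2) g=4 f=9, (3,3) g=3 f=9, (3,4) g=2 f=9, (3,5) g=1 f=9]
step 3: expand (2,1) (f=9, h=5) → closed; open now [(1,2) g=4 f=11, (1,3) g=3 f=11, (1,4) g=2 f=11, (2,0) g=5 f=9, (2,6) g=1 f=11, (3,1) g=5 f=9, (3,2) g=4 f=9, (3,3) g=3 f=9, (3,4) g=2 f=9, (3,5) g=1 f=9]

order=[(2,3) → (2,2) → (2,1)]; open=[(1,2) g=4 f=11, (1,3) g=3 f=11, (1,4) g=2 f=11, (2,0) g=5 f=9, (2,6) g=1 f=11, (3,1) g=5 f=9, (3,2) g=4 f=9, (3,3) g=3 f=9, (3,4) g=2 f=9, (3,5) g=1 f=9]; closed=[(2,1), (2,2), (2,3), (2,4), (2,5)]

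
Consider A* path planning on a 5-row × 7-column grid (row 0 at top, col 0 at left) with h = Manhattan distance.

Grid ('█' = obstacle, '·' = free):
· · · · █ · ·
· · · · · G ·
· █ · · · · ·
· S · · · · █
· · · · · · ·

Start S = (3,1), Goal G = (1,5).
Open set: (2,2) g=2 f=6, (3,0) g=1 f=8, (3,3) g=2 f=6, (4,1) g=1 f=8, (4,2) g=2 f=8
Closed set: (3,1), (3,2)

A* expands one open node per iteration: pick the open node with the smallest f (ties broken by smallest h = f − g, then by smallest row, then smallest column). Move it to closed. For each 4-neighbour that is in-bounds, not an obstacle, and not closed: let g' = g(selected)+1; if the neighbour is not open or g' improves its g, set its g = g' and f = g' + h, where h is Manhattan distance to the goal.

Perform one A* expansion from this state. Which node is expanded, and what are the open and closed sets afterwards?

expanded=(2,2); open=[(1,2) g=3 f=6, (2,3) g=3 f=6, (3,0) g=1 f=8, (3,3) g=2 f=6, (4,1) g=1 f=8, (4,2) g=2 f=8]; closed=[(2,2), (3,1), (3,2)]

step 1: expand (2,2) (f=6, h=4) → closed; open now [(1,2) g=3 f=6, (2,3) g=3 f=6, (3,0) g=1 f=8, (3,3) g=2 f=6, (4,1) g=1 f=8, (4,2) g=2 f=8]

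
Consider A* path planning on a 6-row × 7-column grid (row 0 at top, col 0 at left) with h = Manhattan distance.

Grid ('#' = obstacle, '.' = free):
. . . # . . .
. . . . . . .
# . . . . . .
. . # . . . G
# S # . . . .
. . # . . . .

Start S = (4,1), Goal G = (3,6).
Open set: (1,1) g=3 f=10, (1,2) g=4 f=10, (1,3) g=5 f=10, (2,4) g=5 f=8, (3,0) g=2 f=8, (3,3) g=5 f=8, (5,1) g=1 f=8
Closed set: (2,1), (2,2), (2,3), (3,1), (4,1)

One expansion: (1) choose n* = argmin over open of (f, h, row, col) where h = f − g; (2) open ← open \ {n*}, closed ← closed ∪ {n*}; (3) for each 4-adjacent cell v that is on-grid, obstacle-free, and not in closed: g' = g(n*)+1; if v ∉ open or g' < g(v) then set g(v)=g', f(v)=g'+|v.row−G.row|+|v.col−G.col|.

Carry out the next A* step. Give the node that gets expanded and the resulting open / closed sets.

expanded=(2,4); open=[(1,1) g=3 f=10, (1,2) g=4 f=10, (1,3) g=5 f=10, (1,4) g=6 f=10, (2,5) g=6 f=8, (3,0) g=2 f=8, (3,3) g=5 f=8, (3,4) g=6 f=8, (5,1) g=1 f=8]; closed=[(2,1), (2,2), (2,3), (2,4), (3,1), (4,1)]

step 1: expand (2,4) (f=8, h=3) → closed; open now [(1,1) g=3 f=10, (1,2) g=4 f=10, (1,3) g=5 f=10, (1,4) g=6 f=10, (2,5) g=6 f=8, (3,0) g=2 f=8, (3,3) g=5 f=8, (3,4) g=6 f=8, (5,1) g=1 f=8]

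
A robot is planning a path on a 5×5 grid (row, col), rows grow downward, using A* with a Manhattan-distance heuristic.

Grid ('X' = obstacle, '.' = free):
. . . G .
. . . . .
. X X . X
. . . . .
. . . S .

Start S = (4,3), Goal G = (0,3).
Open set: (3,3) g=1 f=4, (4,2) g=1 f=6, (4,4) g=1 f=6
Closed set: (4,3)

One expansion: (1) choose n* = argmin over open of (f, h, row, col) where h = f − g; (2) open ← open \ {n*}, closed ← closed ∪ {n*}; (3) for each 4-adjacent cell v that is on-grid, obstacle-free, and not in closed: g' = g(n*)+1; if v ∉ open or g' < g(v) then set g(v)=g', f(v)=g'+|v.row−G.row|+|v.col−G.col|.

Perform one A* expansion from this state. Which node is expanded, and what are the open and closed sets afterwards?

step 1: expand (3,3) (f=4, h=3) → closed; open now [(2,3) g=2 f=4, (3,2) g=2 f=6, (3,4) g=2 f=6, (4,2) g=1 f=6, (4,4) g=1 f=6]

expanded=(3,3); open=[(2,3) g=2 f=4, (3,2) g=2 f=6, (3,4) g=2 f=6, (4,2) g=1 f=6, (4,4) g=1 f=6]; closed=[(3,3), (4,3)]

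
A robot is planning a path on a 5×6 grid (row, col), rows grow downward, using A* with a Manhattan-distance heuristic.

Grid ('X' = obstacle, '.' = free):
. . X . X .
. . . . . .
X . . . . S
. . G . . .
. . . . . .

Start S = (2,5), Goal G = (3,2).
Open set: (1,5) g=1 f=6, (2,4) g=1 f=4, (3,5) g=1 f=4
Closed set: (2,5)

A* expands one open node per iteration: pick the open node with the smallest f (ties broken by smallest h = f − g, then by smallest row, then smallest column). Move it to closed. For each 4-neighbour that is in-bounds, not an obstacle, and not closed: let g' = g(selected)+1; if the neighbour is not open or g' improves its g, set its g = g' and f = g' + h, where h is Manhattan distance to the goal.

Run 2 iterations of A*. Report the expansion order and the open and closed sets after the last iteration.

order=[(2,4) → (2,3)]; open=[(1,3) g=3 f=6, (1,4) g=2 f=6, (1,5) g=1 f=6, (2,2) g=3 f=4, (3,3) g=3 f=4, (3,4) g=2 f=4, (3,5) g=1 f=4]; closed=[(2,3), (2,4), (2,5)]

step 1: expand (2,4) (f=4, h=3) → closed; open now [(1,4) g=2 f=6, (1,5) g=1 f=6, (2,3) g=2 f=4, (3,4) g=2 f=4, (3,5) g=1 f=4]
step 2: expand (2,3) (f=4, h=2) → closed; open now [(1,3) g=3 f=6, (1,4) g=2 f=6, (1,5) g=1 f=6, (2,2) g=3 f=4, (3,3) g=3 f=4, (3,4) g=2 f=4, (3,5) g=1 f=4]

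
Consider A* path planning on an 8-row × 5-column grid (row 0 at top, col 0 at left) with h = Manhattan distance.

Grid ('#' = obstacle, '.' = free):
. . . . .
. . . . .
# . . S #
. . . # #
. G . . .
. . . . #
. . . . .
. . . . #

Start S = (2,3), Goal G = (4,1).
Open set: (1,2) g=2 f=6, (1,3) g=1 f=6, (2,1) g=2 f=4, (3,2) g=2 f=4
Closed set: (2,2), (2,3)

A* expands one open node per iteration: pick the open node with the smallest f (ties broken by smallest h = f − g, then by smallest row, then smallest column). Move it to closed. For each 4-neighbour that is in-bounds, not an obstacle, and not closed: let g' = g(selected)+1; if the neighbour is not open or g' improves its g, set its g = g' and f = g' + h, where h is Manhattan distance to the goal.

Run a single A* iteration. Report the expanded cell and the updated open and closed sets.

step 1: expand (2,1) (f=4, h=2) → closed; open now [(1,1) g=3 f=6, (1,2) g=2 f=6, (1,3) g=1 f=6, (3,1) g=3 f=4, (3,2) g=2 f=4]

expanded=(2,1); open=[(1,1) g=3 f=6, (1,2) g=2 f=6, (1,3) g=1 f=6, (3,1) g=3 f=4, (3,2) g=2 f=4]; closed=[(2,1), (2,2), (2,3)]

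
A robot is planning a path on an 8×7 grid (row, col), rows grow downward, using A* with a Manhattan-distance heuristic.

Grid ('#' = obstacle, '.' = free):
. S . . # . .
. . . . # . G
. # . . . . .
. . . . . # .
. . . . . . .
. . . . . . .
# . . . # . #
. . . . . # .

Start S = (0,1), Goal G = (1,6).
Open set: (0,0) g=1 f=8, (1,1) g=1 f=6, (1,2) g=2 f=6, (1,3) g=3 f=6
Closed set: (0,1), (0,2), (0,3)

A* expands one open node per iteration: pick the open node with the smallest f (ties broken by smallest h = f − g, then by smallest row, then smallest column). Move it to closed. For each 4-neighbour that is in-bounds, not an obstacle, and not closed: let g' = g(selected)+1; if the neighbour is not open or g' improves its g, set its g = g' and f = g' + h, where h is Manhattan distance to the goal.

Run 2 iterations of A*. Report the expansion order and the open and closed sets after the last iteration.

step 1: expand (1,3) (f=6, h=3) → closed; open now [(0,0) g=1 f=8, (1,1) g=1 f=6, (1,2) g=2 f=6, (2,3) g=4 f=8]
step 2: expand (1,2) (f=6, h=4) → closed; open now [(0,0) g=1 f=8, (1,1) g=1 f=6, (2,2) g=3 f=8, (2,3) g=4 f=8]

order=[(1,3) → (1,2)]; open=[(0,0) g=1 f=8, (1,1) g=1 f=6, (2,2) g=3 f=8, (2,3) g=4 f=8]; closed=[(0,1), (0,2), (0,3), (1,2), (1,3)]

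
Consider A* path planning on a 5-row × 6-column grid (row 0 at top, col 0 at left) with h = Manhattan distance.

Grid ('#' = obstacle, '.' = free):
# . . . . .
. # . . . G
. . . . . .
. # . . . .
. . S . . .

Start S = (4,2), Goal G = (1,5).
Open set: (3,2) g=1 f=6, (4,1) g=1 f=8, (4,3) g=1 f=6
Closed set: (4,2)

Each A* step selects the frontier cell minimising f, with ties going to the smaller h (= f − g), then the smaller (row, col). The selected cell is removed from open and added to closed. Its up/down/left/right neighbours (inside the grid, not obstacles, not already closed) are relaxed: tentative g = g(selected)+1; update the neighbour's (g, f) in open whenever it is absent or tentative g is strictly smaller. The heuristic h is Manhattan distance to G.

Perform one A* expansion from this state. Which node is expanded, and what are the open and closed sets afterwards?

step 1: expand (3,2) (f=6, h=5) → closed; open now [(2,2) g=2 f=6, (3,3) g=2 f=6, (4,1) g=1 f=8, (4,3) g=1 f=6]

expanded=(3,2); open=[(2,2) g=2 f=6, (3,3) g=2 f=6, (4,1) g=1 f=8, (4,3) g=1 f=6]; closed=[(3,2), (4,2)]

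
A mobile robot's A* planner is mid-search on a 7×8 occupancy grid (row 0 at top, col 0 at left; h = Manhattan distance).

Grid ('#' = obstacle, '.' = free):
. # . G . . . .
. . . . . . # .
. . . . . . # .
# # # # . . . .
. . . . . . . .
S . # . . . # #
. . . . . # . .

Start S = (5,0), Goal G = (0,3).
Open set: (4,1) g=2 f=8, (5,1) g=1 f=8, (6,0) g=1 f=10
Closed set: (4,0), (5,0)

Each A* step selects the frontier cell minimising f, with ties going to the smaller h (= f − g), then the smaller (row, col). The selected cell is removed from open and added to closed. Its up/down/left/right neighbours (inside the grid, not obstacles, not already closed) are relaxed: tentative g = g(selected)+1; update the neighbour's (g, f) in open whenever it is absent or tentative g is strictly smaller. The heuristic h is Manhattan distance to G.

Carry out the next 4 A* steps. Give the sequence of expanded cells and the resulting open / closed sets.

step 1: expand (4,1) (f=8, h=6) → closed; open now [(4,2) g=3 f=8, (5,1) g=1 f=8, (6,0) g=1 f=10]
step 2: expand (4,2) (f=8, h=5) → closed; open now [(4,3) g=4 f=8, (5,1) g=1 f=8, (6,0) g=1 f=10]
step 3: expand (4,3) (f=8, h=4) → closed; open now [(4,4) g=5 f=10, (5,1) g=1 f=8, (5,3) g=5 f=10, (6,0) g=1 f=10]
step 4: expand (5,1) (f=8, h=7) → closed; open now [(4,4) g=5 f=10, (5,3) g=5 f=10, (6,0) g=1 f=10, (6,1) g=2 f=10]

order=[(4,1) → (4,2) → (4,3) → (5,1)]; open=[(4,4) g=5 f=10, (5,3) g=5 f=10, (6,0) g=1 f=10, (6,1) g=2 f=10]; closed=[(4,0), (4,1), (4,2), (4,3), (5,0), (5,1)]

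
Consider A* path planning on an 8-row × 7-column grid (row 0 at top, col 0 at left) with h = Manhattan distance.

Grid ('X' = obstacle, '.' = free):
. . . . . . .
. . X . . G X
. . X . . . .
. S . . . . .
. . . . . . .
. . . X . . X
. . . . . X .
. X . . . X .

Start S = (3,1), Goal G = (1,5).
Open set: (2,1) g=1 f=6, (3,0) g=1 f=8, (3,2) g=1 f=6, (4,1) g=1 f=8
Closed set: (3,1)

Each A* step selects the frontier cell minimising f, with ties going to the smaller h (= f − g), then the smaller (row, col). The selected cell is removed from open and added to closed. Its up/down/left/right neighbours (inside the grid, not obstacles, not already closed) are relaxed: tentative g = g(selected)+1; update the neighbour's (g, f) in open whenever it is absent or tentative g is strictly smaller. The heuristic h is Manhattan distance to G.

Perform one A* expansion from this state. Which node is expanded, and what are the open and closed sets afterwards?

step 1: expand (2,1) (f=6, h=5) → closed; open now [(1,1) g=2 f=6, (2,0) g=2 f=8, (3,0) g=1 f=8, (3,2) g=1 f=6, (4,1) g=1 f=8]

expanded=(2,1); open=[(1,1) g=2 f=6, (2,0) g=2 f=8, (3,0) g=1 f=8, (3,2) g=1 f=6, (4,1) g=1 f=8]; closed=[(2,1), (3,1)]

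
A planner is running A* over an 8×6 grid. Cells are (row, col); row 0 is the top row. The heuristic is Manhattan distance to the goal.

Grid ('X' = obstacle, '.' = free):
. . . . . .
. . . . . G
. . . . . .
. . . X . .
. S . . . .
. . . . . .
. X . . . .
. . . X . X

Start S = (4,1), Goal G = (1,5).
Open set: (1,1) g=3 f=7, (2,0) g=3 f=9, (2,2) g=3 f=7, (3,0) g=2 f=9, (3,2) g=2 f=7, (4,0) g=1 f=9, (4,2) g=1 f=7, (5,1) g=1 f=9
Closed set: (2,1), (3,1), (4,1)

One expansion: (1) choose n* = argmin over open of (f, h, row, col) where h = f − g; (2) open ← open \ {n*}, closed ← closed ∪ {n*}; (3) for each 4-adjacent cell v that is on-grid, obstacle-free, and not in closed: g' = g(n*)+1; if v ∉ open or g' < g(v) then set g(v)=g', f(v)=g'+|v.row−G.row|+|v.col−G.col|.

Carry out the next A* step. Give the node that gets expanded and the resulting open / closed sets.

step 1: expand (1,1) (f=7, h=4) → closed; open now [(0,1) g=4 f=9, (1,0) g=4 f=9, (1,2) g=4 f=7, (2,0) g=3 f=9, (2,2) g=3 f=7, (3,0) g=2 f=9, (3,2) g=2 f=7, (4,0) g=1 f=9, (4,2) g=1 f=7, (5,1) g=1 f=9]

expanded=(1,1); open=[(0,1) g=4 f=9, (1,0) g=4 f=9, (1,2) g=4 f=7, (2,0) g=3 f=9, (2,2) g=3 f=7, (3,0) g=2 f=9, (3,2) g=2 f=7, (4,0) g=1 f=9, (4,2) g=1 f=7, (5,1) g=1 f=9]; closed=[(1,1), (2,1), (3,1), (4,1)]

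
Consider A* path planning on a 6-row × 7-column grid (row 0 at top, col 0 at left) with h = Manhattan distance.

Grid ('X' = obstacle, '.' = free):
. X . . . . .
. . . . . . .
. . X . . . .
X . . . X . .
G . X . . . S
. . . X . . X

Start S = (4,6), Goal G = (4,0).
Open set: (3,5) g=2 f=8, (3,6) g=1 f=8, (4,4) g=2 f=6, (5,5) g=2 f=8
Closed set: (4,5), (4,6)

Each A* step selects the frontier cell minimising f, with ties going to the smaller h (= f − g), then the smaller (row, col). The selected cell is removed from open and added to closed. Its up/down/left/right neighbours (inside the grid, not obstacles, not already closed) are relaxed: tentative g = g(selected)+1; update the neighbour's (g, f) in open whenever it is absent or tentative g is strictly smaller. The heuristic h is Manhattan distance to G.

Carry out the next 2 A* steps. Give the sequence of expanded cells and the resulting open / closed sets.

step 1: expand (4,4) (f=6, h=4) → closed; open now [(3,5) g=2 f=8, (3,6) g=1 f=8, (4,3) g=3 f=6, (5,4) g=3 f=8, (5,5) g=2 f=8]
step 2: expand (4,3) (f=6, h=3) → closed; open now [(3,3) g=4 f=8, (3,5) g=2 f=8, (3,6) g=1 f=8, (5,4) g=3 f=8, (5,5) g=2 f=8]

order=[(4,4) → (4,3)]; open=[(3,3) g=4 f=8, (3,5) g=2 f=8, (3,6) g=1 f=8, (5,4) g=3 f=8, (5,5) g=2 f=8]; closed=[(4,3), (4,4), (4,5), (4,6)]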